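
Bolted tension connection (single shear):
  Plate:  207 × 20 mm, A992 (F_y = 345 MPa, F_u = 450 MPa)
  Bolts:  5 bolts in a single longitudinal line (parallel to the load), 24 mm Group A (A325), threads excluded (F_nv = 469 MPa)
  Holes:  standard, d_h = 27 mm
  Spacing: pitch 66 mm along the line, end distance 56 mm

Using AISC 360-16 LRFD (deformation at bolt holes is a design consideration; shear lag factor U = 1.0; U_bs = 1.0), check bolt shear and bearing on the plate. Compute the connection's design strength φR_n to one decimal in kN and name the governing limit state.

Bolt shear: A_b = π(24)²/4 = 452.39 mm². φR_n = 0.75 × 469 × 452.39 × 5 × 1 = 795.6 kN.
Bearing (20 mm plate, F_u = 450 MPa): end bolts L_c = 56 − 27/2 = 42.5, R_n = min(1.2×42.5×20×450, 2.4×24×20×450) = 459 kN/bolt; interior L_c = 66 − 27 = 39, R_n = 421.2 kN/bolt. φR_n = 0.75 × (1×459 + 4×421.2) = 1607.9 kN.
Governing: min(795.6, 1607.9) = 795.6 kN → bolt shear.

795.6 kN (bolt shear governs)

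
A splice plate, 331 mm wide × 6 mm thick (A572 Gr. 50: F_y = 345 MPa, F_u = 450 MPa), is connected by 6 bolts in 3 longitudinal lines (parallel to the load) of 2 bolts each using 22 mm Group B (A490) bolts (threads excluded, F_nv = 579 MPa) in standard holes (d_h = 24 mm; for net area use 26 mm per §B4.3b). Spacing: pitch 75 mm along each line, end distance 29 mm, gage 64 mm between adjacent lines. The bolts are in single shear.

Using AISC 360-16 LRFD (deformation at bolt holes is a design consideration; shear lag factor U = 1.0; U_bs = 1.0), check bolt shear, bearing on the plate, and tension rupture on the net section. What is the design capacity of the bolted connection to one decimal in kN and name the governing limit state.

444.7 kN (bearing governs)

Bolt shear: A_b = π(22)²/4 = 380.13 mm². φR_n = 0.75 × 579 × 380.13 × 6 × 1 = 990.4 kN.
Bearing (6 mm plate, F_u = 450 MPa): end bolts L_c = 29 − 24/2 = 17, R_n = min(1.2×17×6×450, 2.4×22×6×450) = 55.08 kN/bolt; interior L_c = 75 − 24 = 51, R_n = 142.56 kN/bolt. φR_n = 0.75 × (3×55.08 + 3×142.56) = 444.7 kN.
Tension rupture (net): A_n = (331 − 3×26)×6 = 1518 mm² (U = 1.0, A_e = A_n). φR_n = 0.75 × 450 × 1518 = 512.3 kN.
Governing: min(990.4, 444.7, 512.3) = 444.7 kN → bearing.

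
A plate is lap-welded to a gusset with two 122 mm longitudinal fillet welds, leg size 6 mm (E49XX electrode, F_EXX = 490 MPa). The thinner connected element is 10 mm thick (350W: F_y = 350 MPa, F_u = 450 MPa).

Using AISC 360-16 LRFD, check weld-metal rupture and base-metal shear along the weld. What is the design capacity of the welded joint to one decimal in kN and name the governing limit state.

228.2 kN (weld metal governs)

Weld metal: throat = 0.707×6 = 4.242 mm, L = 2×122 = 244 mm. φR_n = 0.75 × 0.6 × 490 × 4.242 × 244 = 228.2 kN.
Base metal shear (10 mm plate): yield φR_n = 1.0×0.6×350×10×244 = 512.4 kN; rupture φR_n = 0.75×0.6×450×10×244 = 494.1 kN; take 494.1 kN (rupture).
Governing: min(228.2, 494.1) = 228.2 kN → weld metal.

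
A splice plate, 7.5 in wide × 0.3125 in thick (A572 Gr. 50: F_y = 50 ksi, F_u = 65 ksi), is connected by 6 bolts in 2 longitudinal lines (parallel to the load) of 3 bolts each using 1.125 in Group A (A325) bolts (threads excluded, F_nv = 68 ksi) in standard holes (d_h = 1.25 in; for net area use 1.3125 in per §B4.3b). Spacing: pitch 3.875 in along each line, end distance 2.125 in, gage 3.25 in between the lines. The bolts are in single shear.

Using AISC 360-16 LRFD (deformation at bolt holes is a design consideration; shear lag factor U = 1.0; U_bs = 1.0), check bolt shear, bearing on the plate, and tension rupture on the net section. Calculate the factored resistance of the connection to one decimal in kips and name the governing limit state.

74.3 kips (net-section rupture governs)

Bolt shear: A_b = π(1.125)²/4 = 0.99402 in². φR_n = 0.75 × 68 × 0.99402 × 6 × 1 = 304.2 kips.
Bearing (0.3125 in plate, F_u = 65 ksi): end bolts L_c = 2.125 − 1.25/2 = 1.5, R_n = min(1.2×1.5×0.3125×65, 2.4×1.125×0.3125×65) = 36.563 kips/bolt; interior L_c = 3.875 − 1.25 = 2.625, R_n = 54.844 kips/bolt. φR_n = 0.75 × (2×36.563 + 4×54.844) = 219.4 kips.
Tension rupture (net): A_n = (7.5 − 2×1.3125)×0.3125 = 1.5234 in² (U = 1.0, A_e = A_n). φR_n = 0.75 × 65 × 1.5234 = 74.3 kips.
Governing: min(304.2, 219.4, 74.3) = 74.3 kips → net-section rupture.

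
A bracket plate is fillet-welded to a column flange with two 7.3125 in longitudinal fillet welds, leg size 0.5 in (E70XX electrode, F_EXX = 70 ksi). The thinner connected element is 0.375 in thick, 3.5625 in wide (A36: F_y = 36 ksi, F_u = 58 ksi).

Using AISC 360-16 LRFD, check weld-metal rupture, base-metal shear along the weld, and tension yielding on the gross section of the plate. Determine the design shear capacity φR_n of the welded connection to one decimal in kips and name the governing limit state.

43.3 kips (gross-section yield governs)

Weld metal: throat = 0.707×0.5 = 0.3535 in, L = 2×7.3125 = 14.625 in. φR_n = 0.75 × 0.6 × 70 × 0.3535 × 14.625 = 162.9 kips.
Base metal shear (0.375 in plate): yield φR_n = 1.0×0.6×36×0.375×14.625 = 118.5 kips; rupture φR_n = 0.75×0.6×58×0.375×14.625 = 143.1 kips; take 118.5 kips (yield).
Tension yield (gross): A_g = 3.5625×0.375 = 1.3359 in². φR_n = 0.90 × 36 × 1.3359 = 43.3 kips.
Governing: min(162.9, 118.5, 43.3) = 43.3 kips → gross-section yield.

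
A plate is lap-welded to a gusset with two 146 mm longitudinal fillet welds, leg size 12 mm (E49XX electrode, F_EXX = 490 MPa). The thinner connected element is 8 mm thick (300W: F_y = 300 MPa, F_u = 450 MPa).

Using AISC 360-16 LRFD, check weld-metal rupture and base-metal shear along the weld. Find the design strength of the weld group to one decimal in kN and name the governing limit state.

420.5 kN (base-metal shear governs)

Weld metal: throat = 0.707×12 = 8.484 mm, L = 2×146 = 292 mm. φR_n = 0.75 × 0.6 × 490 × 8.484 × 292 = 546.3 kN.
Base metal shear (8 mm plate): yield φR_n = 1.0×0.6×300×8×292 = 420.5 kN; rupture φR_n = 0.75×0.6×450×8×292 = 473.0 kN; take 420.5 kN (yield).
Governing: min(546.3, 420.5) = 420.5 kN → base-metal shear.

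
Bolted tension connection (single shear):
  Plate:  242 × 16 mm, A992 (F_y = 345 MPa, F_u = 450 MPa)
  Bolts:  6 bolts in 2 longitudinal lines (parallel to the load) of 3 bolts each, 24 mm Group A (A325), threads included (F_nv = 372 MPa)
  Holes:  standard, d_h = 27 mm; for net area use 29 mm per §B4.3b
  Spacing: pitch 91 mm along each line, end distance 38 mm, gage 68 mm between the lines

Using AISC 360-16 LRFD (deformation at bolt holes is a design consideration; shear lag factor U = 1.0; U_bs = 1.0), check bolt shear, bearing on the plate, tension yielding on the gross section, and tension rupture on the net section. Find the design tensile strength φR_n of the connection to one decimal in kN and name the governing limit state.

757.3 kN (bolt shear governs)

Bolt shear: A_b = π(24)²/4 = 452.39 mm². φR_n = 0.75 × 372 × 452.39 × 6 × 1 = 757.3 kN.
Bearing (16 mm plate, F_u = 450 MPa): end bolts L_c = 38 − 27/2 = 24.5, R_n = min(1.2×24.5×16×450, 2.4×24×16×450) = 211.68 kN/bolt; interior L_c = 91 − 27 = 64, R_n = 414.72 kN/bolt. φR_n = 0.75 × (2×211.68 + 4×414.72) = 1561.7 kN.
Tension yield (gross): A_g = 242×16 = 3872 mm². φR_n = 0.90 × 345 × 3872 = 1202.3 kN.
Tension rupture (net): A_n = (242 − 2×29)×16 = 2944 mm² (U = 1.0, A_e = A_n). φR_n = 0.75 × 450 × 2944 = 993.6 kN.
Governing: min(757.3, 1561.7, 1202.3, 993.6) = 757.3 kN → bolt shear.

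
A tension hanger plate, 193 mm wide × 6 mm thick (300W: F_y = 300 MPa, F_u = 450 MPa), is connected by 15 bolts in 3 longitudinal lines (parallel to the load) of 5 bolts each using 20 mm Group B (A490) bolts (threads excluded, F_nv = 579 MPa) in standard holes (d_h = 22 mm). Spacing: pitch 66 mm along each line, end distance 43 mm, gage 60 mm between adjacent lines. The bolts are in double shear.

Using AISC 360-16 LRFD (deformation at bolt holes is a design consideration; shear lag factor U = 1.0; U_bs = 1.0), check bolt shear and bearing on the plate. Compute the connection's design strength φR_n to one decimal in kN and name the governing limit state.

Bolt shear: A_b = π(20)²/4 = 314.16 mm². φR_n = 0.75 × 579 × 314.16 × 15 × 2 = 4092.7 kN.
Bearing (6 mm plate, F_u = 450 MPa): end bolts L_c = 43 − 22/2 = 32, R_n = min(1.2×32×6×450, 2.4×20×6×450) = 103.68 kN/bolt; interior L_c = 66 − 22 = 44, R_n = 129.6 kN/bolt. φR_n = 0.75 × (3×103.68 + 12×129.6) = 1399.7 kN.
Governing: min(4092.7, 1399.7) = 1399.7 kN → bearing.

1399.7 kN (bearing governs)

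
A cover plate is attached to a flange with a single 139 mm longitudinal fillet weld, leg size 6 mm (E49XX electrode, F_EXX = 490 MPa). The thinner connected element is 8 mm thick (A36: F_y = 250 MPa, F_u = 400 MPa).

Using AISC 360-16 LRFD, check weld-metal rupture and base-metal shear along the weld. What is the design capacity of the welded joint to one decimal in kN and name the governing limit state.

130.0 kN (weld metal governs)

Weld metal: throat = 0.707×6 = 4.242 mm, L = 139 mm. φR_n = 0.75 × 0.6 × 490 × 4.242 × 139 = 130.0 kN.
Base metal shear (8 mm plate): yield φR_n = 1.0×0.6×250×8×139 = 166.8 kN; rupture φR_n = 0.75×0.6×400×8×139 = 200.2 kN; take 166.8 kN (yield).
Governing: min(130.0, 166.8) = 130.0 kN → weld metal.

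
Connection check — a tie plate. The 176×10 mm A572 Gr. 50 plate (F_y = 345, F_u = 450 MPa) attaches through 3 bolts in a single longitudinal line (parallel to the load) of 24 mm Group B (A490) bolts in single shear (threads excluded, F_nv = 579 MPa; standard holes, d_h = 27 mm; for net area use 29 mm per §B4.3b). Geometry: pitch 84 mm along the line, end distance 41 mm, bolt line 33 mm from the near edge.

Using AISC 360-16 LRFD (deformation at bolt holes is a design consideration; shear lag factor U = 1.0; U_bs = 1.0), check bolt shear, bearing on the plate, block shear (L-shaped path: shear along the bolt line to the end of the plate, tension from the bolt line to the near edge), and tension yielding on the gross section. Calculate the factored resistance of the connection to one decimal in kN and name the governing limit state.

Bolt shear: A_b = π(24)²/4 = 452.39 mm². φR_n = 0.75 × 579 × 452.39 × 3 × 1 = 589.4 kN.
Bearing (10 mm plate, F_u = 450 MPa): end bolts L_c = 41 − 27/2 = 27.5, R_n = min(1.2×27.5×10×450, 2.4×24×10×450) = 148.5 kN/bolt; interior L_c = 84 − 27 = 57, R_n = 259.2 kN/bolt. φR_n = 0.75 × (1×148.5 + 2×259.2) = 500.2 kN.
Block shear: shear path 1×[41+2×84] = 1×209 mm, A_gv = 2090, A_nv = 1×(209 − 2.5×29)×10 = 1365 mm²; tension to near edge: (33 − 0.5×29)×10 = 185 mm². R_n = min(0.6×450×1365, 0.6×345×2090) + 1.0×450×185 = min(368.55, 432.63) + 83.25 = 451.8 kN. φR_n = 0.75 × 451.8 = 338.9 kN.
Tension yield (gross): A_g = 176×10 = 1760 mm². φR_n = 0.90 × 345 × 1760 = 546.5 kN.
Governing: min(589.4, 500.2, 338.9, 546.5) = 338.9 kN → block shear.

338.9 kN (block shear governs)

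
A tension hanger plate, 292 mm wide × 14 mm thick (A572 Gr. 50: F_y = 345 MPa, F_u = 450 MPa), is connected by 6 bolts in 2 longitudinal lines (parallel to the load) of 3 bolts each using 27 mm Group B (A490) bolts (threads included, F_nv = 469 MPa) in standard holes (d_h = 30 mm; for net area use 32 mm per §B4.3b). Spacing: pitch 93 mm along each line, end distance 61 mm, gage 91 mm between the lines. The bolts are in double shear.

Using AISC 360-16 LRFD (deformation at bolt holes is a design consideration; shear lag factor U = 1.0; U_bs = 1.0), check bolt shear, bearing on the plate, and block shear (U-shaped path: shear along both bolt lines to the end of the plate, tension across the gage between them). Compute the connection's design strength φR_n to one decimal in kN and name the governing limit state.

Bolt shear: A_b = π(27)²/4 = 572.56 mm². φR_n = 0.75 × 469 × 572.56 × 6 × 2 = 2416.8 kN.
Bearing (14 mm plate, F_u = 450 MPa): end bolts L_c = 61 − 30/2 = 46, R_n = min(1.2×46×14×450, 2.4×27×14×450) = 347.76 kN/bolt; interior L_c = 93 − 30 = 63, R_n = 408.24 kN/bolt. φR_n = 0.75 × (2×347.76 + 4×408.24) = 1746.4 kN.
Block shear: shear path 2×[61+2×93] = 2×247 mm, A_gv = 6916, A_nv = 2×(247 − 2.5×32)×14 = 4676 mm²; tension across gage: (91 − 1×32)×14 = 826 mm². R_n = min(0.6×450×4676, 0.6×345×6916) + 1.0×450×826 = min(1262.5, 1431.6) + 371.7 = 1634.2 kN. φR_n = 0.75 × 1634.2 = 1225.7 kN.
Governing: min(2416.8, 1746.4, 1225.7) = 1225.7 kN → block shear.

1225.7 kN (block shear governs)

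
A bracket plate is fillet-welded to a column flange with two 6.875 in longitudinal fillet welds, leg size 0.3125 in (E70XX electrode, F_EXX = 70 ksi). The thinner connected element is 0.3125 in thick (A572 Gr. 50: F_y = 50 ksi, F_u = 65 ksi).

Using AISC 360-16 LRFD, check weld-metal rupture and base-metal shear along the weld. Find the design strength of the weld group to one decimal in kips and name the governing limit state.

95.7 kips (weld metal governs)

Weld metal: throat = 0.707×0.3125 = 0.22094 in, L = 2×6.875 = 13.75 in. φR_n = 0.75 × 0.6 × 70 × 0.22094 × 13.75 = 95.7 kips.
Base metal shear (0.3125 in plate): yield φR_n = 1.0×0.6×50×0.3125×13.75 = 128.9 kips; rupture φR_n = 0.75×0.6×65×0.3125×13.75 = 125.7 kips; take 125.7 kips (rupture).
Governing: min(95.7, 125.7) = 95.7 kips → weld metal.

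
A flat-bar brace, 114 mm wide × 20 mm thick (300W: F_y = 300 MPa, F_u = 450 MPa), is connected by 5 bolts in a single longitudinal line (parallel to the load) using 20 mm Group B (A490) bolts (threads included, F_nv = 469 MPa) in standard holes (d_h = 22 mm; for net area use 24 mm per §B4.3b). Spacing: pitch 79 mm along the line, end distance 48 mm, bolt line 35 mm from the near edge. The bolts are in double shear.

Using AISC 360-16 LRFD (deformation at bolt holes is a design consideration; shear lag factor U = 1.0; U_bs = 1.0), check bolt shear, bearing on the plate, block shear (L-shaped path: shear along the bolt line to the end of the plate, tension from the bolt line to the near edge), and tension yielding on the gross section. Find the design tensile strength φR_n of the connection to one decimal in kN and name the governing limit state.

615.6 kN (gross-section yield governs)

Bolt shear: A_b = π(20)²/4 = 314.16 mm². φR_n = 0.75 × 469 × 314.16 × 5 × 2 = 1105.1 kN.
Bearing (20 mm plate, F_u = 450 MPa): end bolts L_c = 48 − 22/2 = 37, R_n = min(1.2×37×20×450, 2.4×20×20×450) = 399.6 kN/bolt; interior L_c = 79 − 22 = 57, R_n = 432 kN/bolt. φR_n = 0.75 × (1×399.6 + 4×432) = 1595.7 kN.
Block shear: shear path 1×[48+4×79] = 1×364 mm, A_gv = 7280, A_nv = 1×(364 − 4.5×24)×20 = 5120 mm²; tension to near edge: (35 − 0.5×24)×20 = 460 mm². R_n = min(0.6×450×5120, 0.6×300×7280) + 1.0×450×460 = min(1382.4, 1310.4) + 207 = 1517.4 kN. φR_n = 0.75 × 1517.4 = 1138.1 kN.
Tension yield (gross): A_g = 114×20 = 2280 mm². φR_n = 0.90 × 300 × 2280 = 615.6 kN.
Governing: min(1105.1, 1595.7, 1138.1, 615.6) = 615.6 kN → gross-section yield.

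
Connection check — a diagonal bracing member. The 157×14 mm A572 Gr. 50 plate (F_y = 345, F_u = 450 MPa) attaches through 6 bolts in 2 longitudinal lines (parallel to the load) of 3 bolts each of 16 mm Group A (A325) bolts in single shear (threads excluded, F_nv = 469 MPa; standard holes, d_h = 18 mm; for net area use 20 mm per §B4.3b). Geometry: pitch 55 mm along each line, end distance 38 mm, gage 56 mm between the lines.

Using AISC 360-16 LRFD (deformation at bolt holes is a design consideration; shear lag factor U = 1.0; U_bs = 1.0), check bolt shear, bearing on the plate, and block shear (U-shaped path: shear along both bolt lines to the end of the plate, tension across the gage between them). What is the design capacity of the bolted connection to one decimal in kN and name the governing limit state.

424.3 kN (bolt shear governs)

Bolt shear: A_b = π(16)²/4 = 201.06 mm². φR_n = 0.75 × 469 × 201.06 × 6 × 1 = 424.3 kN.
Bearing (14 mm plate, F_u = 450 MPa): end bolts L_c = 38 − 18/2 = 29, R_n = min(1.2×29×14×450, 2.4×16×14×450) = 219.24 kN/bolt; interior L_c = 55 − 18 = 37, R_n = 241.92 kN/bolt. φR_n = 0.75 × (2×219.24 + 4×241.92) = 1054.6 kN.
Block shear: shear path 2×[38+2×55] = 2×148 mm, A_gv = 4144, A_nv = 2×(148 − 2.5×20)×14 = 2744 mm²; tension across gage: (56 − 1×20)×14 = 504 mm². R_n = min(0.6×450×2744, 0.6×345×4144) + 1.0×450×504 = min(740.88, 857.81) + 226.8 = 967.68 kN. φR_n = 0.75 × 967.68 = 725.8 kN.
Governing: min(424.3, 1054.6, 725.8) = 424.3 kN → bolt shear.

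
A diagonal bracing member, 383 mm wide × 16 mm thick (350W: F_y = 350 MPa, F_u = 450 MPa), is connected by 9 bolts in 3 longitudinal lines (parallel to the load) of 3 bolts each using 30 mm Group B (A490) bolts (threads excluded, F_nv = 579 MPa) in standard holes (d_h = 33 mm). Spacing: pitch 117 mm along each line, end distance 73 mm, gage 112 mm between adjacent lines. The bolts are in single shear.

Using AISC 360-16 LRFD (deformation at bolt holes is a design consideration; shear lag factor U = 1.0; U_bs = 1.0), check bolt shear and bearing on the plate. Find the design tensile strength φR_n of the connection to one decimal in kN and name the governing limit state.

Bolt shear: A_b = π(30)²/4 = 706.86 mm². φR_n = 0.75 × 579 × 706.86 × 9 × 1 = 2762.6 kN.
Bearing (16 mm plate, F_u = 450 MPa): end bolts L_c = 73 − 33/2 = 56.5, R_n = min(1.2×56.5×16×450, 2.4×30×16×450) = 488.16 kN/bolt; interior L_c = 117 − 33 = 84, R_n = 518.4 kN/bolt. φR_n = 0.75 × (3×488.16 + 6×518.4) = 3431.2 kN.
Governing: min(2762.6, 3431.2) = 2762.6 kN → bolt shear.

2762.6 kN (bolt shear governs)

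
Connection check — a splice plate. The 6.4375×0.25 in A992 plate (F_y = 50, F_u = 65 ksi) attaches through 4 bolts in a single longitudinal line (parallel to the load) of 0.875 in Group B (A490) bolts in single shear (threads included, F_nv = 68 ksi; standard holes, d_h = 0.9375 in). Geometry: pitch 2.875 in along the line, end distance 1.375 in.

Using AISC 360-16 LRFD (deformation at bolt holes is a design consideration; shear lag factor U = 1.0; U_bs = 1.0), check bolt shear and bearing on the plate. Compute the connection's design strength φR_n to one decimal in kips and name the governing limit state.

Bolt shear: A_b = π(0.875)²/4 = 0.60132 in². φR_n = 0.75 × 68 × 0.60132 × 4 × 1 = 122.7 kips.
Bearing (0.25 in plate, F_u = 65 ksi): end bolts L_c = 1.375 − 0.9375/2 = 0.90625, R_n = min(1.2×0.90625×0.25×65, 2.4×0.875×0.25×65) = 17.672 kips/bolt; interior L_c = 2.875 − 0.9375 = 1.9375, R_n = 34.125 kips/bolt. φR_n = 0.75 × (1×17.672 + 3×34.125) = 90.0 kips.
Governing: min(122.7, 90.0) = 90.0 kips → bearing.

90.0 kips (bearing governs)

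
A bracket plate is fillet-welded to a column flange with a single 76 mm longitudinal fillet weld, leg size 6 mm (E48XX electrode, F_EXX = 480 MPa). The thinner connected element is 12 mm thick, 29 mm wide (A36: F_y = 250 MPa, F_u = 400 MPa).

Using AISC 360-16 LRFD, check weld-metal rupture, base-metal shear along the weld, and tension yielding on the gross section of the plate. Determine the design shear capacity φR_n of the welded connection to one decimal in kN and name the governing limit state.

69.6 kN (weld metal governs)

Weld metal: throat = 0.707×6 = 4.242 mm, L = 76 mm. φR_n = 0.75 × 0.6 × 480 × 4.242 × 76 = 69.6 kN.
Base metal shear (12 mm plate): yield φR_n = 1.0×0.6×250×12×76 = 136.8 kN; rupture φR_n = 0.75×0.6×400×12×76 = 164.2 kN; take 136.8 kN (yield).
Tension yield (gross): A_g = 29×12 = 348 mm². φR_n = 0.90 × 250 × 348 = 78.3 kN.
Governing: min(69.6, 136.8, 78.3) = 69.6 kN → weld metal.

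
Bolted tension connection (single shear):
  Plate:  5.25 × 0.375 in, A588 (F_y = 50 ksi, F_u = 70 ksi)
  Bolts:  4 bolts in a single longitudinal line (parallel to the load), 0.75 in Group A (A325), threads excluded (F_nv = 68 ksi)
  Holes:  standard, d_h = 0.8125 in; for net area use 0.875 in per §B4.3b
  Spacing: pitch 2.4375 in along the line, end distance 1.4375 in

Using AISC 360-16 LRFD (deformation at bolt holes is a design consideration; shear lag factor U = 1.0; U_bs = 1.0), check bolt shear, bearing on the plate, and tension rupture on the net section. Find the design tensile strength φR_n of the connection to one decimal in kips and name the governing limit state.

86.1 kips (net-section rupture governs)

Bolt shear: A_b = π(0.75)²/4 = 0.44179 in². φR_n = 0.75 × 68 × 0.44179 × 4 × 1 = 90.1 kips.
Bearing (0.375 in plate, F_u = 70 ksi): end bolts L_c = 1.4375 − 0.8125/2 = 1.03125, R_n = min(1.2×1.03125×0.375×70, 2.4×0.75×0.375×70) = 32.484 kips/bolt; interior L_c = 2.4375 − 0.8125 = 1.625, R_n = 47.25 kips/bolt. φR_n = 0.75 × (1×32.484 + 3×47.25) = 130.7 kips.
Tension rupture (net): A_n = (5.25 − 1×0.875)×0.375 = 1.6406 in² (U = 1.0, A_e = A_n). φR_n = 0.75 × 70 × 1.6406 = 86.1 kips.
Governing: min(90.1, 130.7, 86.1) = 86.1 kips → net-section rupture.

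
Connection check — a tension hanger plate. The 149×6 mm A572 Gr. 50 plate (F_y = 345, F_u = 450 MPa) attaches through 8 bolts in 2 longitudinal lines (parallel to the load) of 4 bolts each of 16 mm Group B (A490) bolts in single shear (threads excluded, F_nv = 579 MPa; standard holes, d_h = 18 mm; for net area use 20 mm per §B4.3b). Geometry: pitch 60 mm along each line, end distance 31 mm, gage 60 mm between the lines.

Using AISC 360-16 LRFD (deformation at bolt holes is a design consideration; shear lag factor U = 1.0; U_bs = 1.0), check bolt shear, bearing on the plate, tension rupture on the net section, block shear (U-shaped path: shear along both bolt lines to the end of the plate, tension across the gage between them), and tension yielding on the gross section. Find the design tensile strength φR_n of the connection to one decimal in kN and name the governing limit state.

220.7 kN (net-section rupture governs)

Bolt shear: A_b = π(16)²/4 = 201.06 mm². φR_n = 0.75 × 579 × 201.06 × 8 × 1 = 698.5 kN.
Bearing (6 mm plate, F_u = 450 MPa): end bolts L_c = 31 − 18/2 = 22, R_n = min(1.2×22×6×450, 2.4×16×6×450) = 71.28 kN/bolt; interior L_c = 60 − 18 = 42, R_n = 103.68 kN/bolt. φR_n = 0.75 × (2×71.28 + 6×103.68) = 573.5 kN.
Tension rupture (net): A_n = (149 − 2×20)×6 = 654 mm² (U = 1.0, A_e = A_n). φR_n = 0.75 × 450 × 654 = 220.7 kN.
Block shear: shear path 2×[31+3×60] = 2×211 mm, A_gv = 2532, A_nv = 2×(211 − 3.5×20)×6 = 1692 mm²; tension across gage: (60 − 1×20)×6 = 240 mm². R_n = min(0.6×450×1692, 0.6×345×2532) + 1.0×450×240 = min(456.84, 524.12) + 108 = 564.84 kN. φR_n = 0.75 × 564.84 = 423.6 kN.
Tension yield (gross): A_g = 149×6 = 894 mm². φR_n = 0.90 × 345 × 894 = 277.6 kN.
Governing: min(698.5, 573.5, 220.7, 423.6, 277.6) = 220.7 kN → net-section rupture.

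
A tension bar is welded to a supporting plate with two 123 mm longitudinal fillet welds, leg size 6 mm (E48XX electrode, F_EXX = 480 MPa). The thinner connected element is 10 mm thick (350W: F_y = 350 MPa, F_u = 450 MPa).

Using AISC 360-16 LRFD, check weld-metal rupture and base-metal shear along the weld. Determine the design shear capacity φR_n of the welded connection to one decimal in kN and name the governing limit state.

225.4 kN (weld metal governs)

Weld metal: throat = 0.707×6 = 4.242 mm, L = 2×123 = 246 mm. φR_n = 0.75 × 0.6 × 480 × 4.242 × 246 = 225.4 kN.
Base metal shear (10 mm plate): yield φR_n = 1.0×0.6×350×10×246 = 516.6 kN; rupture φR_n = 0.75×0.6×450×10×246 = 498.2 kN; take 498.2 kN (rupture).
Governing: min(225.4, 498.2) = 225.4 kN → weld metal.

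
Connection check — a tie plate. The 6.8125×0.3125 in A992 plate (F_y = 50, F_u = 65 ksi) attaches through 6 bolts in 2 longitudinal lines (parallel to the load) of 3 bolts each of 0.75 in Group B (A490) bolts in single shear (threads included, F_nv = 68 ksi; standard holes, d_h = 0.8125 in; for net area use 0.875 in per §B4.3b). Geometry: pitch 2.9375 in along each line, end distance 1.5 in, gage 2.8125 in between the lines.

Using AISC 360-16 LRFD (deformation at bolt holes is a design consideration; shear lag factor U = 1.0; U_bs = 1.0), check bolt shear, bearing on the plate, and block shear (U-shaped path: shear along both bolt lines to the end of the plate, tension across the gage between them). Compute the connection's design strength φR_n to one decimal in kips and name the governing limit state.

124.4 kips (block shear governs)

Bolt shear: A_b = π(0.75)²/4 = 0.44179 in². φR_n = 0.75 × 68 × 0.44179 × 6 × 1 = 135.2 kips.
Bearing (0.3125 in plate, F_u = 65 ksi): end bolts L_c = 1.5 − 0.8125/2 = 1.09375, R_n = min(1.2×1.09375×0.3125×65, 2.4×0.75×0.3125×65) = 26.66 kips/bolt; interior L_c = 2.9375 − 0.8125 = 2.125, R_n = 36.563 kips/bolt. φR_n = 0.75 × (2×26.66 + 4×36.563) = 149.7 kips.
Block shear: shear path 2×[1.5+2×2.9375] = 2×7.375 in, A_gv = 4.6094, A_nv = 2×(7.375 − 2.5×0.875)×0.3125 = 3.2422 in²; tension across gage: (2.8125 − 1×0.875)×0.3125 = 0.60547 in². R_n = min(0.6×65×3.2422, 0.6×50×4.6094) + 1.0×65×0.60547 = min(126.45, 138.28) + 39.356 = 165.81 kips. φR_n = 0.75 × 165.81 = 124.4 kips.
Governing: min(135.2, 149.7, 124.4) = 124.4 kips → block shear.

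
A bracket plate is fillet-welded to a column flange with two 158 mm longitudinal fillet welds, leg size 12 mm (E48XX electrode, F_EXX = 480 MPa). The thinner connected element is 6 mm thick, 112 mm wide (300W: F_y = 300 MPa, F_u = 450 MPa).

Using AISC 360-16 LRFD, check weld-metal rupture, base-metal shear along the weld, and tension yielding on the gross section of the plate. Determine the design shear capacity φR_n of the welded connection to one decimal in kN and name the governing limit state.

181.4 kN (gross-section yield governs)

Weld metal: throat = 0.707×12 = 8.484 mm, L = 2×158 = 316 mm. φR_n = 0.75 × 0.6 × 480 × 8.484 × 316 = 579.1 kN.
Base metal shear (6 mm plate): yield φR_n = 1.0×0.6×300×6×316 = 341.3 kN; rupture φR_n = 0.75×0.6×450×6×316 = 383.9 kN; take 341.3 kN (yield).
Tension yield (gross): A_g = 112×6 = 672 mm². φR_n = 0.90 × 300 × 672 = 181.4 kN.
Governing: min(579.1, 341.3, 181.4) = 181.4 kN → gross-section yield.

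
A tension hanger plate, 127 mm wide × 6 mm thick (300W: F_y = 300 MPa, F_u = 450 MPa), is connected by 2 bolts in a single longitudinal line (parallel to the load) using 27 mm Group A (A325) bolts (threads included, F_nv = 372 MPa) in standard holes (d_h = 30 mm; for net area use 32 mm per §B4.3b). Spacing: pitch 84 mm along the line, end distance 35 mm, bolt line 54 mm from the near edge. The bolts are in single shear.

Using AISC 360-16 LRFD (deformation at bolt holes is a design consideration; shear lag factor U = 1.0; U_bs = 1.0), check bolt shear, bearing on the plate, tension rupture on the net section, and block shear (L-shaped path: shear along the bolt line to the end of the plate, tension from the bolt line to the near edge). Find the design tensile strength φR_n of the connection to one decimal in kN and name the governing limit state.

163.2 kN (block shear governs)

Bolt shear: A_b = π(27)²/4 = 572.56 mm². φR_n = 0.75 × 372 × 572.56 × 2 × 1 = 319.5 kN.
Bearing (6 mm plate, F_u = 450 MPa): end bolts L_c = 35 − 30/2 = 20, R_n = min(1.2×20×6×450, 2.4×27×6×450) = 64.8 kN/bolt; interior L_c = 84 − 30 = 54, R_n = 174.96 kN/bolt. φR_n = 0.75 × (1×64.8 + 1×174.96) = 179.8 kN.
Tension rupture (net): A_n = (127 − 1×32)×6 = 570 mm² (U = 1.0, A_e = A_n). φR_n = 0.75 × 450 × 570 = 192.4 kN.
Block shear: shear path 1×[35+1×84] = 1×119 mm, A_gv = 714, A_nv = 1×(119 − 1.5×32)×6 = 426 mm²; tension to near edge: (54 − 0.5×32)×6 = 228 mm². R_n = min(0.6×450×426, 0.6×300×714) + 1.0×450×228 = min(115.02, 128.52) + 102.6 = 217.62 kN. φR_n = 0.75 × 217.62 = 163.2 kN.
Governing: min(319.5, 179.8, 192.4, 163.2) = 163.2 kN → block shear.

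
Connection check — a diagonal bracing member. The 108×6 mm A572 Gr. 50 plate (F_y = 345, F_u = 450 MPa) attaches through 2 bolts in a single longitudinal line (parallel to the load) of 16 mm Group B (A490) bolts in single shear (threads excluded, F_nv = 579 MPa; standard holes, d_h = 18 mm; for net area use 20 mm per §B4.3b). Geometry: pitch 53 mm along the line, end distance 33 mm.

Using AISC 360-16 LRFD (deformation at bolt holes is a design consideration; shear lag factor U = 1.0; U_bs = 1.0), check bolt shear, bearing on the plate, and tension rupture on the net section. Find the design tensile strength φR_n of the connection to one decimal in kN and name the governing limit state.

Bolt shear: A_b = π(16)²/4 = 201.06 mm². φR_n = 0.75 × 579 × 201.06 × 2 × 1 = 174.6 kN.
Bearing (6 mm plate, F_u = 450 MPa): end bolts L_c = 33 − 18/2 = 24, R_n = min(1.2×24×6×450, 2.4×16×6×450) = 77.76 kN/bolt; interior L_c = 53 − 18 = 35, R_n = 103.68 kN/bolt. φR_n = 0.75 × (1×77.76 + 1×103.68) = 136.1 kN.
Tension rupture (net): A_n = (108 − 1×20)×6 = 528 mm² (U = 1.0, A_e = A_n). φR_n = 0.75 × 450 × 528 = 178.2 kN.
Governing: min(174.6, 136.1, 178.2) = 136.1 kN → bearing.

136.1 kN (bearing governs)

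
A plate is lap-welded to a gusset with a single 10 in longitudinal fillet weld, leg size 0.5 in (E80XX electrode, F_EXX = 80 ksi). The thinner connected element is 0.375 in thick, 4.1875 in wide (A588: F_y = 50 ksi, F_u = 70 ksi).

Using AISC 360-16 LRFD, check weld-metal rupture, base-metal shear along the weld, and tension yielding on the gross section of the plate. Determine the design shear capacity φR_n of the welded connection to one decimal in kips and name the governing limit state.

Weld metal: throat = 0.707×0.5 = 0.3535 in, L = 10 in. φR_n = 0.75 × 0.6 × 80 × 0.3535 × 10 = 127.3 kips.
Base metal shear (0.375 in plate): yield φR_n = 1.0×0.6×50×0.375×10 = 112.5 kips; rupture φR_n = 0.75×0.6×70×0.375×10 = 118.1 kips; take 112.5 kips (yield).
Tension yield (gross): A_g = 4.1875×0.375 = 1.5703 in². φR_n = 0.90 × 50 × 1.5703 = 70.7 kips.
Governing: min(127.3, 112.5, 70.7) = 70.7 kips → gross-section yield.

70.7 kips (gross-section yield governs)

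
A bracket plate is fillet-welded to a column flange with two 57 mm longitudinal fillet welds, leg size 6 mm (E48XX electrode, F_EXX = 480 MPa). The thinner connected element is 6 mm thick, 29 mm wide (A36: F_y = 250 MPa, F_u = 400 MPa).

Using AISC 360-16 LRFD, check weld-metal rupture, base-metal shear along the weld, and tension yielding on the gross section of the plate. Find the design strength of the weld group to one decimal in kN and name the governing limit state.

39.2 kN (gross-section yield governs)

Weld metal: throat = 0.707×6 = 4.242 mm, L = 2×57 = 114 mm. φR_n = 0.75 × 0.6 × 480 × 4.242 × 114 = 104.5 kN.
Base metal shear (6 mm plate): yield φR_n = 1.0×0.6×250×6×114 = 102.6 kN; rupture φR_n = 0.75×0.6×400×6×114 = 123.1 kN; take 102.6 kN (yield).
Tension yield (gross): A_g = 29×6 = 174 mm². φR_n = 0.90 × 250 × 174 = 39.2 kN.
Governing: min(104.5, 102.6, 39.2) = 39.2 kN → gross-section yield.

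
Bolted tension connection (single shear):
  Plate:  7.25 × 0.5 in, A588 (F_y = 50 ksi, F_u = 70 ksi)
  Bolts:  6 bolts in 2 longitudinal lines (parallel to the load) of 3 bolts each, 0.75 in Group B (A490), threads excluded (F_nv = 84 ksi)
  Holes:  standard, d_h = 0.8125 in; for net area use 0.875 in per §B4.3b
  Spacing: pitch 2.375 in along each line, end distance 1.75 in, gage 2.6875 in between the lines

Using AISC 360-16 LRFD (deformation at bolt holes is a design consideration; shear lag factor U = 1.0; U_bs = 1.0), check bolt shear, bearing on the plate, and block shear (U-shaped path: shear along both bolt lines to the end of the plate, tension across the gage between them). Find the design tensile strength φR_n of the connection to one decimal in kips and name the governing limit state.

167.0 kips (bolt shear governs)

Bolt shear: A_b = π(0.75)²/4 = 0.44179 in². φR_n = 0.75 × 84 × 0.44179 × 6 × 1 = 167.0 kips.
Bearing (0.5 in plate, F_u = 70 ksi): end bolts L_c = 1.75 − 0.8125/2 = 1.34375, R_n = min(1.2×1.34375×0.5×70, 2.4×0.75×0.5×70) = 56.438 kips/bolt; interior L_c = 2.375 − 0.8125 = 1.5625, R_n = 63 kips/bolt. φR_n = 0.75 × (2×56.438 + 4×63) = 273.7 kips.
Block shear: shear path 2×[1.75+2×2.375] = 2×6.5 in, A_gv = 6.5, A_nv = 2×(6.5 − 2.5×0.875)×0.5 = 4.3125 in²; tension across gage: (2.6875 − 1×0.875)×0.5 = 0.90625 in². R_n = min(0.6×70×4.3125, 0.6×50×6.5) + 1.0×70×0.90625 = min(181.13, 195) + 63.438 = 244.57 kips. φR_n = 0.75 × 244.57 = 183.4 kips.
Governing: min(167.0, 273.7, 183.4) = 167.0 kips → bolt shear.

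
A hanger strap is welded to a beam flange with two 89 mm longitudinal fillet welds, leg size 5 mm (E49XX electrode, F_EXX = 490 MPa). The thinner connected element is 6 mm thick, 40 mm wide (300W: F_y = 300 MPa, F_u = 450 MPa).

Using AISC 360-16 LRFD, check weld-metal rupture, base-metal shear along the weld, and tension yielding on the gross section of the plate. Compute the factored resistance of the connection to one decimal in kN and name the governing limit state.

64.8 kN (gross-section yield governs)

Weld metal: throat = 0.707×5 = 3.535 mm, L = 2×89 = 178 mm. φR_n = 0.75 × 0.6 × 490 × 3.535 × 178 = 138.7 kN.
Base metal shear (6 mm plate): yield φR_n = 1.0×0.6×300×6×178 = 192.2 kN; rupture φR_n = 0.75×0.6×450×6×178 = 216.3 kN; take 192.2 kN (yield).
Tension yield (gross): A_g = 40×6 = 240 mm². φR_n = 0.90 × 300 × 240 = 64.8 kN.
Governing: min(138.7, 192.2, 64.8) = 64.8 kN → gross-section yield.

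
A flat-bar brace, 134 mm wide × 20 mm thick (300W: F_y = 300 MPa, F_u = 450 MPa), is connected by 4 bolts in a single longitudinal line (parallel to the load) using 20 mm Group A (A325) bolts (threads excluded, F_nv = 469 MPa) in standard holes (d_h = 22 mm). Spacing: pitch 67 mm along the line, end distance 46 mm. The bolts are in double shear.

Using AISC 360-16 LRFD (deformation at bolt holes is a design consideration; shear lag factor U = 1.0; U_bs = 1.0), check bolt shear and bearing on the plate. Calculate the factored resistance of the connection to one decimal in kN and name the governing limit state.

884.0 kN (bolt shear governs)

Bolt shear: A_b = π(20)²/4 = 314.16 mm². φR_n = 0.75 × 469 × 314.16 × 4 × 2 = 884.0 kN.
Bearing (20 mm plate, F_u = 450 MPa): end bolts L_c = 46 − 22/2 = 35, R_n = min(1.2×35×20×450, 2.4×20×20×450) = 378 kN/bolt; interior L_c = 67 − 22 = 45, R_n = 432 kN/bolt. φR_n = 0.75 × (1×378 + 3×432) = 1255.5 kN.
Governing: min(884.0, 1255.5) = 884.0 kN → bolt shear.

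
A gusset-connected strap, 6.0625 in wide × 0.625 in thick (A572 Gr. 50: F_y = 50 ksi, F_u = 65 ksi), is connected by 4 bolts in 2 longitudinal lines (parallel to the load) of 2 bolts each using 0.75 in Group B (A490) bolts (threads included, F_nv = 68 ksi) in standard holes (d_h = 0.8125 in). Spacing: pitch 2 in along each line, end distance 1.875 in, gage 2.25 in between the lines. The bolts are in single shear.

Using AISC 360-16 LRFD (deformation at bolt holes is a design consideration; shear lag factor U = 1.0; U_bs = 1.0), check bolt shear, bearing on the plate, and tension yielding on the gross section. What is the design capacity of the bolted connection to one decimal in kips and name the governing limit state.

Bolt shear: A_b = π(0.75)²/4 = 0.44179 in². φR_n = 0.75 × 68 × 0.44179 × 4 × 1 = 90.1 kips.
Bearing (0.625 in plate, F_u = 65 ksi): end bolts L_c = 1.875 − 0.8125/2 = 1.46875, R_n = min(1.2×1.46875×0.625×65, 2.4×0.75×0.625×65) = 71.602 kips/bolt; interior L_c = 2 − 0.8125 = 1.1875, R_n = 57.891 kips/bolt. φR_n = 0.75 × (2×71.602 + 2×57.891) = 194.2 kips.
Tension yield (gross): A_g = 6.0625×0.625 = 3.7891 in². φR_n = 0.90 × 50 × 3.7891 = 170.5 kips.
Governing: min(90.1, 194.2, 170.5) = 90.1 kips → bolt shear.

90.1 kips (bolt shear governs)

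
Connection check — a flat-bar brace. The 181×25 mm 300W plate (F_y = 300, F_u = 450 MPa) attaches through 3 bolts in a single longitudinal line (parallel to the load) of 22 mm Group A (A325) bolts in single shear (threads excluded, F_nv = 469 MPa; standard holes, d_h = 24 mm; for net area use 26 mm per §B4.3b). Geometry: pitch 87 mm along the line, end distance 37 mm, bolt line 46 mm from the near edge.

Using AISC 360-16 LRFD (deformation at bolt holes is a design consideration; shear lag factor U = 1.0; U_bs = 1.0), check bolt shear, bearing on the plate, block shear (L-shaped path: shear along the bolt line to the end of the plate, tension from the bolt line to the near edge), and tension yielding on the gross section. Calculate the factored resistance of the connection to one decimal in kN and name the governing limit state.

401.1 kN (bolt shear governs)

Bolt shear: A_b = π(22)²/4 = 380.13 mm². φR_n = 0.75 × 469 × 380.13 × 3 × 1 = 401.1 kN.
Bearing (25 mm plate, F_u = 450 MPa): end bolts L_c = 37 − 24/2 = 25, R_n = min(1.2×25×25×450, 2.4×22×25×450) = 337.5 kN/bolt; interior L_c = 87 − 24 = 63, R_n = 594 kN/bolt. φR_n = 0.75 × (1×337.5 + 2×594) = 1144.1 kN.
Block shear: shear path 1×[37+2×87] = 1×211 mm, A_gv = 5275, A_nv = 1×(211 − 2.5×26)×25 = 3650 mm²; tension to near edge: (46 − 0.5×26)×25 = 825 mm². R_n = min(0.6×450×3650, 0.6×300×5275) + 1.0×450×825 = min(985.5, 949.5) + 371.25 = 1320.8 kN. φR_n = 0.75 × 1320.8 = 990.6 kN.
Tension yield (gross): A_g = 181×25 = 4525 mm². φR_n = 0.90 × 300 × 4525 = 1221.8 kN.
Governing: min(401.1, 1144.1, 990.6, 1221.8) = 401.1 kN → bolt shear.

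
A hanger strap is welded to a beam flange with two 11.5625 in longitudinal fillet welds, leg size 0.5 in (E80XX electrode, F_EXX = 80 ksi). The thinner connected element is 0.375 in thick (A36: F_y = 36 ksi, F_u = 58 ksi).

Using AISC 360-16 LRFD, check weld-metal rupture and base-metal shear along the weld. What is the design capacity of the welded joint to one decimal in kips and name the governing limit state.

Weld metal: throat = 0.707×0.5 = 0.3535 in, L = 2×11.5625 = 23.125 in. φR_n = 0.75 × 0.6 × 80 × 0.3535 × 23.125 = 294.3 kips.
Base metal shear (0.375 in plate): yield φR_n = 1.0×0.6×36×0.375×23.125 = 187.3 kips; rupture φR_n = 0.75×0.6×58×0.375×23.125 = 226.3 kips; take 187.3 kips (yield).
Governing: min(294.3, 187.3) = 187.3 kips → base-metal shear.

187.3 kips (base-metal shear governs)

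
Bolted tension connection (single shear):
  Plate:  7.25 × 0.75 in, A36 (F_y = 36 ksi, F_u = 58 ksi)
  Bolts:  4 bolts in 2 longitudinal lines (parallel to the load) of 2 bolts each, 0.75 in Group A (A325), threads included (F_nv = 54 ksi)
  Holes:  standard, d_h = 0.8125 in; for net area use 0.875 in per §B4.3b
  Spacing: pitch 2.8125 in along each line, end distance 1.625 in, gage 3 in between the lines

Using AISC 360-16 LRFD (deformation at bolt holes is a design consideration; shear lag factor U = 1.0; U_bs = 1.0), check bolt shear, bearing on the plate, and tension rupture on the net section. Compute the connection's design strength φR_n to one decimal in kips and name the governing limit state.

Bolt shear: A_b = π(0.75)²/4 = 0.44179 in². φR_n = 0.75 × 54 × 0.44179 × 4 × 1 = 71.6 kips.
Bearing (0.75 in plate, F_u = 58 ksi): end bolts L_c = 1.625 − 0.8125/2 = 1.21875, R_n = min(1.2×1.21875×0.75×58, 2.4×0.75×0.75×58) = 63.619 kips/bolt; interior L_c = 2.8125 − 0.8125 = 2, R_n = 78.3 kips/bolt. φR_n = 0.75 × (2×63.619 + 2×78.3) = 212.9 kips.
Tension rupture (net): A_n = (7.25 − 2×0.875)×0.75 = 4.125 in² (U = 1.0, A_e = A_n). φR_n = 0.75 × 58 × 4.125 = 179.4 kips.
Governing: min(71.6, 212.9, 179.4) = 71.6 kips → bolt shear.

71.6 kips (bolt shear governs)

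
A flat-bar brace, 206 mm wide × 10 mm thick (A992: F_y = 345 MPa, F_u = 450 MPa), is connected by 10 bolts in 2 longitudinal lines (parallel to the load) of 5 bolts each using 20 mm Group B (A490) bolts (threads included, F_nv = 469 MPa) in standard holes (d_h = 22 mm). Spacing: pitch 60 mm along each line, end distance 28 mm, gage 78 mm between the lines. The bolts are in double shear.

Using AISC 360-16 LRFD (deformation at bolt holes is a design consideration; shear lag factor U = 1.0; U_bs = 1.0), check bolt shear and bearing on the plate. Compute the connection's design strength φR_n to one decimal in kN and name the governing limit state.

Bolt shear: A_b = π(20)²/4 = 314.16 mm². φR_n = 0.75 × 469 × 314.16 × 10 × 2 = 2210.1 kN.
Bearing (10 mm plate, F_u = 450 MPa): end bolts L_c = 28 − 22/2 = 17, R_n = min(1.2×17×10×450, 2.4×20×10×450) = 91.8 kN/bolt; interior L_c = 60 − 22 = 38, R_n = 205.2 kN/bolt. φR_n = 0.75 × (2×91.8 + 8×205.2) = 1368.9 kN.
Governing: min(2210.1, 1368.9) = 1368.9 kN → bearing.

1368.9 kN (bearing governs)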